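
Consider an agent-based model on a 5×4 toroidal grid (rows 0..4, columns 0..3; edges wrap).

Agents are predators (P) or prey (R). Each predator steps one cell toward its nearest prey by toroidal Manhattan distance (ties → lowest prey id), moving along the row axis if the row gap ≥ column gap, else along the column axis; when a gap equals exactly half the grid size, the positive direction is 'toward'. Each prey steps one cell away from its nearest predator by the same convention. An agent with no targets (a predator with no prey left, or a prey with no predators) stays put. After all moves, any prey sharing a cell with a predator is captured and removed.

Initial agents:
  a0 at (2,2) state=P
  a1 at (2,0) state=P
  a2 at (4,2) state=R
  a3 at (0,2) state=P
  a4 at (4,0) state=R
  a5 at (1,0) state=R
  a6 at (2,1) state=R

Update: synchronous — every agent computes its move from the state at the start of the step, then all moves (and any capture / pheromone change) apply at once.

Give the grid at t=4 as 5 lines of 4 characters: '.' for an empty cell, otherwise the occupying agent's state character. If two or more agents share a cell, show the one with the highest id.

t=1: a0@(2,1):P a1@(1,0):P a2@(3,2):R a3@(4,2):P a4@(0,0):R a5@(0,0):R a6@(2,0):R
t=2: a0@(2,0):P a1@(0,0):P a2@(2,2):R a3@(3,2):P a4@(4,0):R a5@(4,0):R a6@(2,3):R
t=3: a0@(2,3):P a1@(4,0):P a2@(1,2):R a3@(2,2):P a4@(3,0):R a5@(3,0):R
t=4: a0@(1,3):P a1@(3,0):P a2@(0,2):R a3@(1,2):P a4@(2,0):R a5@(2,0):R

..R.
..PP
R...
P...
....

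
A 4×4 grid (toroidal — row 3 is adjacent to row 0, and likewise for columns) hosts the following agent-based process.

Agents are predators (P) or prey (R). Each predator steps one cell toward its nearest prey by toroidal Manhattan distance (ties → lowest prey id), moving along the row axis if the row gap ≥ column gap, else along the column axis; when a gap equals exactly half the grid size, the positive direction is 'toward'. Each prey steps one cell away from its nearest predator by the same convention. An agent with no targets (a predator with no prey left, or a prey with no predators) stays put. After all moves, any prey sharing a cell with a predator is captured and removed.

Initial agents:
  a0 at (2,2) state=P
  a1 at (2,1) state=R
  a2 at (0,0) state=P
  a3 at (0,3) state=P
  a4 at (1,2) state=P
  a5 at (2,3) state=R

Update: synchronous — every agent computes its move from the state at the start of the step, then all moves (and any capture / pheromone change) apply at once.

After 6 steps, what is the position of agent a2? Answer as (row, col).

(2, 0)

t=1: a0@(2,1):P a1@(2,0):R a2@(1,0):P a3@(1,3):P a4@(2,2):P a5@(2,0):R
t=2: a0@(2,0):P a2@(2,0):P a3@(2,3):P a4@(2,3):P
t=3: (unchanged — steady state)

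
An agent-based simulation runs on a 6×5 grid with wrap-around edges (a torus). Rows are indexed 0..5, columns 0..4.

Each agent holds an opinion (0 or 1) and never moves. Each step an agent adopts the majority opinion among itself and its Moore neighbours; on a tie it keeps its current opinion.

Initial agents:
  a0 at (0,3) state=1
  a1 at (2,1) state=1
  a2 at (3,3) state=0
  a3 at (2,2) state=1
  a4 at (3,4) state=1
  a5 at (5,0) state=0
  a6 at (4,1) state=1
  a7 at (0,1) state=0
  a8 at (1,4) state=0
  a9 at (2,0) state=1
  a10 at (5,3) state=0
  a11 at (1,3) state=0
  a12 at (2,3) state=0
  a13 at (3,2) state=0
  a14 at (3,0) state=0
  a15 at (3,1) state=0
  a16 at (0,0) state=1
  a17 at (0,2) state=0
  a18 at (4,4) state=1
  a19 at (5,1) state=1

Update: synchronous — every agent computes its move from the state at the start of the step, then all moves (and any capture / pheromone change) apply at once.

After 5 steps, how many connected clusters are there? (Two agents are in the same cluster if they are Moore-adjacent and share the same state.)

t=1: a0@(0,3):0 a1@(2,1):1 a2@(3,3):0 a3@(2,2):0 a4@(3,4):1 a5@(5,0):1 a6@(4,1):0 a7@(0,1):0 a8@(1,4):0 a9@(2,0):1 a10@(5,3):0 a11@(1,3):0 a12@(2,3):0 a13@(3,2):0 a14@(3,0):1 a15@(3,1):1 a16@(0,0):0 a17@(0,2):0 a18@(4,4):0 a19@(5,1):1
t=2: a0@(0,3):0 a1@(2,1):1 a2@(3,3):0 a3@(2,2):0 a4@(3,4):1 a5@(5,0):0 a6@(4,1):1 a7@(0,1):0 a8@(1,4):0 a9@(2,0):1 a10@(5,3):0 a11@(1,3):0 a12@(2,3):0 a13@(3,2):0 a14@(3,0):1 a15@(3,1):1 a16@(0,0):0 a17@(0,2):0 a18@(4,4):0 a19@(5,1):0
t=3: (unchanged — steady state)

2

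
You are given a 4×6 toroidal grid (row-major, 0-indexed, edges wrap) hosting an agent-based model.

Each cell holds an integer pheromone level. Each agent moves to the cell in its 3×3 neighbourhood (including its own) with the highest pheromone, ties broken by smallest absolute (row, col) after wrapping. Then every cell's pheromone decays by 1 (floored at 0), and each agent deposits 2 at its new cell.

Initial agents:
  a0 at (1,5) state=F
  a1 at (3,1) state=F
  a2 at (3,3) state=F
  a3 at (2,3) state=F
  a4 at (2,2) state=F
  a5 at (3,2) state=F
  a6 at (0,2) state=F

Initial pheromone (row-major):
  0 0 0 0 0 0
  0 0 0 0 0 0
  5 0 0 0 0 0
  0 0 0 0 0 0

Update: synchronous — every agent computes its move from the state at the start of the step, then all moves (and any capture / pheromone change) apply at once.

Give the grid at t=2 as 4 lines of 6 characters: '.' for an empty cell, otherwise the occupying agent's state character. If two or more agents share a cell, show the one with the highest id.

.F....
......
F.....
......

t=1: a0@(2,0) a1@(2,0) a2@(0,2) a3@(1,2) a4@(1,1) a5@(0,1) a6@(0,1) | pheromone: 0 4 2 0 0 0 / 0 2 2 0 0 0 / 8 0 0 0 0 0 / 0 0 0 0 0 0
t=2: a0@(2,0) a1@(2,0) a2@(0,1) a3@(0,1) a4@(2,0) a5@(0,1) a6@(0,1) | pheromone: 0 11 1 0 0 0 / 0 1 1 0 0 0 / 13 0 0 0 0 0 / 0 0 0 0 0 0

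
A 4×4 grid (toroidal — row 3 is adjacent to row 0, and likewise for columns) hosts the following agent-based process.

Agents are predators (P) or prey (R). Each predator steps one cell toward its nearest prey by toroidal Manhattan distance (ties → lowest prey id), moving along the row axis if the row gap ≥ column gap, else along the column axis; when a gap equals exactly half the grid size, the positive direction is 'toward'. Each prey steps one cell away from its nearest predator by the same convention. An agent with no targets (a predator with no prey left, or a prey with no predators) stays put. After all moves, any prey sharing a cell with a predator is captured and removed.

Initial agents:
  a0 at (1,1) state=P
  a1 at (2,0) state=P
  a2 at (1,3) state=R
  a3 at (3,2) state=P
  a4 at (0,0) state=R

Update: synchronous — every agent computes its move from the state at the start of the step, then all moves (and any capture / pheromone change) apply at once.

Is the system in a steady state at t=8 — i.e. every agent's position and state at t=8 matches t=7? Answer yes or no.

t=1: a0@(1,2):P a1@(1,0):P a3@(0,2):P a4@(3,0):R
t=2: a0@(2,2):P a1@(2,0):P a3@(0,3):P
t=3: (unchanged — steady state)

yes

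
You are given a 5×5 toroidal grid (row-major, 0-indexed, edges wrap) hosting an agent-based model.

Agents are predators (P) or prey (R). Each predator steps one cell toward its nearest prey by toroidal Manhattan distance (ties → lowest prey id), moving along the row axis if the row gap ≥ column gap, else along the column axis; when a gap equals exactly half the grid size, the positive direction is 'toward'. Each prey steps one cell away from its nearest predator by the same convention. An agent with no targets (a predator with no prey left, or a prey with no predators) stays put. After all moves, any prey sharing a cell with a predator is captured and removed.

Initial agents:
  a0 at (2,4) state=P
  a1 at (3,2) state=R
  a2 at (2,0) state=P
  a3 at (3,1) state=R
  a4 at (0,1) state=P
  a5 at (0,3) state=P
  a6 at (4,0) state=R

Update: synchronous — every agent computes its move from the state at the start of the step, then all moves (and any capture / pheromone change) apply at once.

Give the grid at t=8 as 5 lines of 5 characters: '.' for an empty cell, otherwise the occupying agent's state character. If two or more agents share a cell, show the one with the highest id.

.....
.....
.....
..P..
R.R..

t=1: a0@(2,3):P a1@(3,1):R a2@(3,0):P a4@(4,1):P a5@(4,3):P a6@(0,0):R
t=2: a0@(2,2):P a1@(3,2):R a2@(3,1):P a4@(3,1):P a5@(4,2):P a6@(1,0):R
t=3: a0@(3,2):P a1@(4,2):R a2@(3,2):P a4@(3,2):P a5@(3,2):P a6@(1,4):R
t=4: a0@(4,2):P a1@(0,2):R a2@(4,2):P a4@(4,2):P a5@(4,2):P a6@(0,4):R
t=5: a0@(0,2):P a1@(1,2):R a2@(0,2):P a4@(0,2):P a5@(0,2):P a6@(0,0):R
t=6: a0@(1,2):P a1@(2,2):R a2@(1,2):P a4@(1,2):P a5@(1,2):P a6@(0,4):R
t=7: a0@(2,2):P a1@(3,2):R a2@(2,2):P a4@(2,2):P a5@(2,2):P a6@(0,0):R
t=8: a0@(3,2):P a1@(4,2):R a2@(3,2):P a4@(3,2):P a5@(3,2):P a6@(4,0):R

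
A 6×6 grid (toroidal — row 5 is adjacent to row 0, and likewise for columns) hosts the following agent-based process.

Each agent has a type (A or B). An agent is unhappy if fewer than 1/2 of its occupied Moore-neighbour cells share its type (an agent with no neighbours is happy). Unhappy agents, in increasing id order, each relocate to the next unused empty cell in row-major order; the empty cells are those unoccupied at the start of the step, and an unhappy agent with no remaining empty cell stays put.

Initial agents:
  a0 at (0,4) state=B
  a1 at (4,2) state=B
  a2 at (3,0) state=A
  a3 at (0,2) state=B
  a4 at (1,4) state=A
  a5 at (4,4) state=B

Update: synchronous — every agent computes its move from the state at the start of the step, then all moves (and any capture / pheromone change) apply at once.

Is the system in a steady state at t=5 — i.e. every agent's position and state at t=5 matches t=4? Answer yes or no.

t=1: a0@(0,0):B a1@(4,2):B a2@(3,0):A a3@(0,2):B a4@(0,1):A a5@(4,4):B
t=2: a0@(0,3):B a1@(4,2):B a2@(3,0):A a3@(0,4):B a4@(0,5):A a5@(4,4):B
t=3: a0@(0,3):B a1@(4,2):B a2@(3,0):A a3@(0,4):B a4@(0,0):A a5@(4,4):B
t=4: (unchanged — steady state)

yes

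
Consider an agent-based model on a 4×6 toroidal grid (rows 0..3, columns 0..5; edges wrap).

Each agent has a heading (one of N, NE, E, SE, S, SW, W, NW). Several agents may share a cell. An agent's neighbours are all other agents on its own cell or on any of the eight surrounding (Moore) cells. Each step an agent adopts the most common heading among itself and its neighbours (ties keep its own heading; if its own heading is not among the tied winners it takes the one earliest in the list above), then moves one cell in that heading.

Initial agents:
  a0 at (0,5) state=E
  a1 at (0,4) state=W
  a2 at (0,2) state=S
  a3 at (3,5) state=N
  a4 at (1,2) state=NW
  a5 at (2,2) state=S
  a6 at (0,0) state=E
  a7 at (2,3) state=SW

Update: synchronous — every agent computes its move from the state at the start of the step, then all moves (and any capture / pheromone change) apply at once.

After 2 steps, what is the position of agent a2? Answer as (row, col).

t=1: a0@(0,0):E a1@(0,3):W a2@(1,2):S a3@(3,0):E a4@(2,2):S a5@(3,2):S a6@(0,1):E a7@(3,2):SW
t=2: a0@(0,1):E a1@(1,3):S a2@(2,2):S a3@(3,1):E a4@(3,2):S a5@(0,2):S a6@(0,2):E a7@(0,2):S

(2, 2)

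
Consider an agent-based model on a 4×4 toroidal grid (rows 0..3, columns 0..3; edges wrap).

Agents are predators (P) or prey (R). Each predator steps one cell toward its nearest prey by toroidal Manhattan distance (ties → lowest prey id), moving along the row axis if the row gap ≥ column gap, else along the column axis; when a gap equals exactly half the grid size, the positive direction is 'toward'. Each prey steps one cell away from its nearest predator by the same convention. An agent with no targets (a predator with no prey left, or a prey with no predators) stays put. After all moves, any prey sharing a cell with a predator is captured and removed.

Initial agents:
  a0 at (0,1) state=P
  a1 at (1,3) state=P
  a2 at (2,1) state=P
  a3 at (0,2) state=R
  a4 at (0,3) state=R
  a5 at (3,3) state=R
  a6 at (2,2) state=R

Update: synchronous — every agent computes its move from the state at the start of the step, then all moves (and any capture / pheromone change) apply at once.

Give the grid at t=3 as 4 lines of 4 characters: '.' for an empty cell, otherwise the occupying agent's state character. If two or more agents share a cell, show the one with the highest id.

t=1: a0@(0,2):P a1@(0,3):P a2@(2,2):P a4@(3,3):R a5@(2,3):R a6@(2,3):R
t=2: a0@(3,2):P a1@(3,3):P a2@(2,3):P a5@(2,0):R a6@(2,0):R
t=3: a0@(3,3):P a1@(2,3):P a2@(2,0):P a5@(2,1):R a6@(2,1):R

....
....
PR.P
...P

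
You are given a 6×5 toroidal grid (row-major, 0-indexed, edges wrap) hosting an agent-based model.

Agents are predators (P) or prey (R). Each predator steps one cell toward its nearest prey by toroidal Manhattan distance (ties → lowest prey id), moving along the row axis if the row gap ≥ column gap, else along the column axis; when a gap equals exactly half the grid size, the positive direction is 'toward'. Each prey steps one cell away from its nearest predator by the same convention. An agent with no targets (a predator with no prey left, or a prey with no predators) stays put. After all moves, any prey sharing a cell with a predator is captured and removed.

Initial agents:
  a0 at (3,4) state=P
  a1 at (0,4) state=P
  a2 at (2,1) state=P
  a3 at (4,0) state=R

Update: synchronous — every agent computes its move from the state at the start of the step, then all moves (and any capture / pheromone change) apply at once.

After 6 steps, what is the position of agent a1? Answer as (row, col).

t=1: a0@(4,4):P a1@(5,4):P a2@(3,1):P a3@(5,0):R
t=2: a0@(5,4):P a1@(5,0):P a2@(4,1):P a3@(5,1):R
t=3: a0@(5,0):P a1@(5,1):P a2@(5,1):P a3@(5,2):R
t=4: a0@(5,1):P a1@(5,2):P a2@(5,2):P a3@(5,3):R
t=5: a0@(5,2):P a1@(5,3):P a2@(5,3):P a3@(5,4):R
t=6: a0@(5,3):P a1@(5,4):P a2@(5,4):P a3@(5,0):R

(5, 4)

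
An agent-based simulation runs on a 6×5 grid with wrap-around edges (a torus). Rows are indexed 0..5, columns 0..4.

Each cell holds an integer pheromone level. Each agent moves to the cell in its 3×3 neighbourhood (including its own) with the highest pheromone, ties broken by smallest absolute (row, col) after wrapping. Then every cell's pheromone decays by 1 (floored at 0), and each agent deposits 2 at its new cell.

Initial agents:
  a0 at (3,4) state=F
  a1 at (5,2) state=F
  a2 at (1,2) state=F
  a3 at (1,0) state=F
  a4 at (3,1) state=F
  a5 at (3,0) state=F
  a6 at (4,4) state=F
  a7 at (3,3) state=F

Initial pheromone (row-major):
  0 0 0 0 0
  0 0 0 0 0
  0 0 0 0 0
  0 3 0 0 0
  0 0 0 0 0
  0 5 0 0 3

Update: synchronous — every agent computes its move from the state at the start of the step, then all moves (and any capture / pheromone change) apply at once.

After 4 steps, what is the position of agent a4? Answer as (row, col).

(3, 1)

t=1: a0@(2,0) a1@(5,1) a2@(0,1) a3@(0,0) a4@(3,1) a5@(3,1) a6@(5,4) a7@(2,2) | pheromone: 2 2 0 0 0 / 0 0 0 0 0 / 2 0 2 0 0 / 0 6 0 0 0 / 0 0 0 0 0 / 0 6 0 0 4
t=2: a0@(3,1) a1@(5,1) a2@(5,1) a3@(5,1) a4@(3,1) a5@(3,1) a6@(5,4) a7@(3,1) | pheromone: 1 1 0 0 0 / 0 0 0 0 0 / 1 0 1 0 0 / 0 13 0 0 0 / 0 0 0 0 0 / 0 11 0 0 5
t=3: a0@(3,1) a1@(5,1) a2@(5,1) a3@(5,1) a4@(3,1) a5@(3,1) a6@(5,4) a7@(3,1) | pheromone: 0 0 0 0 0 / 0 0 0 0 0 / 0 0 0 0 0 / 0 20 0 0 0 / 0 0 0 0 0 / 0 16 0 0 6
t=4: a0@(3,1) a1@(5,1) a2@(5,1) a3@(5,1) a4@(3,1) a5@(3,1) a6@(5,4) a7@(3,1) | pheromone: 0 0 0 0 0 / 0 0 0 0 0 / 0 0 0 0 0 / 0 27 0 0 0 / 0 0 0 0 0 / 0 21 0 0 7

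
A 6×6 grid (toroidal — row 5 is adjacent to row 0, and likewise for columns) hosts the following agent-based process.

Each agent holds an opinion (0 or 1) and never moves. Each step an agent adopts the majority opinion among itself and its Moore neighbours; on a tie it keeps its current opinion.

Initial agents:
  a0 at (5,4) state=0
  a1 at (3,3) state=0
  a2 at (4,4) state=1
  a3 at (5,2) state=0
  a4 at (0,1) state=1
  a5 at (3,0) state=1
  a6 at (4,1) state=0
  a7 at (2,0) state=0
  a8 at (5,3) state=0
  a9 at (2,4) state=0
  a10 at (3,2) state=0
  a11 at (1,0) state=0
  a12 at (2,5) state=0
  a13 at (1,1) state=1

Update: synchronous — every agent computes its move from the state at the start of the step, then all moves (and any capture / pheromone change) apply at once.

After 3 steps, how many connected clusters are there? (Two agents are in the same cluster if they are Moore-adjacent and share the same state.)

t=1: a0@(5,4):0 a1@(3,3):0 a2@(4,4):0 a3@(5,2):0 a4@(0,1):1 a5@(3,0):0 a6@(4,1):0 a7@(2,0):0 a8@(5,3):0 a9@(2,4):0 a10@(3,2):0 a11@(1,0):0 a12@(2,5):0 a13@(1,1):1
t=2: (unchanged — steady state)

2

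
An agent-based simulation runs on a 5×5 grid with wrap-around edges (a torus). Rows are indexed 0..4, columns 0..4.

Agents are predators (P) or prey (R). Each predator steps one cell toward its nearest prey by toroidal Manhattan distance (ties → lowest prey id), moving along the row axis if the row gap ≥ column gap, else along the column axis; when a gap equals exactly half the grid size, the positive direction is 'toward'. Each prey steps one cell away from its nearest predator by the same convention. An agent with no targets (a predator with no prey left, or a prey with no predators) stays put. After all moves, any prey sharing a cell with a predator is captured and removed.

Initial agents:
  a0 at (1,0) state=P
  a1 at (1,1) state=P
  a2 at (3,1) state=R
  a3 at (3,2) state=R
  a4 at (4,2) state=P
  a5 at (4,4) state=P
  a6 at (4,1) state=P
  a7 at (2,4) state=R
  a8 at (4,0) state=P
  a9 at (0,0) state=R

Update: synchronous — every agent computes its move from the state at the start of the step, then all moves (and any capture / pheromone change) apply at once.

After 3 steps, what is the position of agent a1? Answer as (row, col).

(2, 3)

t=1: a0@(0,0):P a1@(2,1):P a3@(2,2):R a4@(3,2):P a5@(3,4):P a6@(3,1):P a8@(0,0):P a9@(4,0):R
t=2: a0@(4,0):P a1@(2,2):P a3@(2,3):R a4@(2,2):P a5@(4,4):P a6@(2,1):P a8@(4,0):P a9@(3,0):R
t=3: a0@(3,0):P a1@(2,3):P a3@(2,4):R a4@(2,3):P a5@(3,4):P a6@(2,2):P a8@(3,0):P a9@(2,0):R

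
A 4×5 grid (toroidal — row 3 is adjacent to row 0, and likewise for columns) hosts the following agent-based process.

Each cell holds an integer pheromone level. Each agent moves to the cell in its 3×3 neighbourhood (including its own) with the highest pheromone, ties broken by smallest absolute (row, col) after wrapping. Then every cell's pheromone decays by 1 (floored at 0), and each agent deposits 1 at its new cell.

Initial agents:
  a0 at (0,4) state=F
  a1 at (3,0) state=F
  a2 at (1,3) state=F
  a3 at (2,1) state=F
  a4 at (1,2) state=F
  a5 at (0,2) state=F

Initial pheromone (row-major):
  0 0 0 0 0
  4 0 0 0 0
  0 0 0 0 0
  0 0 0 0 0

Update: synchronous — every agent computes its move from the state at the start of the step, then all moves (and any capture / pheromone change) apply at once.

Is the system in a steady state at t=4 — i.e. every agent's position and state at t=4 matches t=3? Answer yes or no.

yes

t=1: a0@(1,0) a1@(0,0) a2@(0,2) a3@(1,0) a4@(0,1) a5@(0,1) | pheromone: 1 2 1 0 0 / 5 0 0 0 0 / 0 0 0 0 0 / 0 0 0 0 0
t=2: a0@(1,0) a1@(1,0) a2@(0,1) a3@(1,0) a4@(1,0) a5@(1,0) | pheromone: 0 2 0 0 0 / 9 0 0 0 0 / 0 0 0 0 0 / 0 0 0 0 0
t=3: a0@(1,0) a1@(1,0) a2@(1,0) a3@(1,0) a4@(1,0) a5@(1,0) | pheromone: 0 1 0 0 0 / 14 0 0 0 0 / 0 0 0 0 0 / 0 0 0 0 0
t=4: a0@(1,0) a1@(1,0) a2@(1,0) a3@(1,0) a4@(1,0) a5@(1,0) | pheromone: 0 0 0 0 0 / 19 0 0 0 0 / 0 0 0 0 0 / 0 0 0 0 0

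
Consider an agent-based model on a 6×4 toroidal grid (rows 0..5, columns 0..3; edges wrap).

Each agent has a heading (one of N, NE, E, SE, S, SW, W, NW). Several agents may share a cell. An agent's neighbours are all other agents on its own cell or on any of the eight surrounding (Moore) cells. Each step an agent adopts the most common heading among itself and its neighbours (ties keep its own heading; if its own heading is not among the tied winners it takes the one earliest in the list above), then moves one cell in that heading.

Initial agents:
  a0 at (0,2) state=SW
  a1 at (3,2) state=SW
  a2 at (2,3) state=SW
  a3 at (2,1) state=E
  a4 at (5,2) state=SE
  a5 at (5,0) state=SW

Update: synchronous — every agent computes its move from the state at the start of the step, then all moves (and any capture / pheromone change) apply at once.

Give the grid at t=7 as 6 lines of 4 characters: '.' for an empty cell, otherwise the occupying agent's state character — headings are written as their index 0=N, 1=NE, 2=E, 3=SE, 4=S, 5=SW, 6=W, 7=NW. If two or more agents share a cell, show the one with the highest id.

t=1: a0@(1,1):SW a1@(4,1):SW a2@(3,2):SW a3@(2,2):E a4@(0,3):SE a5@(0,3):SW
t=2: a0@(2,0):SW a1@(5,0):SW a2@(4,1):SW a3@(3,1):SW a4@(1,0):SE a5@(1,2):SW
t=3: a0@(3,3):SW a1@(0,3):SW a2@(5,0):SW a3@(4,0):SW a4@(2,1):SE a5@(2,1):SW
t=4: a0@(4,2):SW a1@(1,2):SW a2@(0,3):SW a3@(5,3):SW a4@(3,2):SE a5@(3,0):SW
t=5: a0@(5,1):SW a1@(2,1):SW a2@(1,2):SW a3@(0,2):SW a4@(4,3):SE a5@(4,3):SW
t=6: a0@(0,0):SW a1@(3,0):SW a2@(2,1):SW a3@(1,1):SW a4@(5,0):SE a5@(5,2):SW
t=7: a0@(1,3):SW a1@(4,3):SW a2@(3,0):SW a3@(2,0):SW a4@(0,1):SE a5@(0,1):SW

.5..
...5
5...
5...
...5
....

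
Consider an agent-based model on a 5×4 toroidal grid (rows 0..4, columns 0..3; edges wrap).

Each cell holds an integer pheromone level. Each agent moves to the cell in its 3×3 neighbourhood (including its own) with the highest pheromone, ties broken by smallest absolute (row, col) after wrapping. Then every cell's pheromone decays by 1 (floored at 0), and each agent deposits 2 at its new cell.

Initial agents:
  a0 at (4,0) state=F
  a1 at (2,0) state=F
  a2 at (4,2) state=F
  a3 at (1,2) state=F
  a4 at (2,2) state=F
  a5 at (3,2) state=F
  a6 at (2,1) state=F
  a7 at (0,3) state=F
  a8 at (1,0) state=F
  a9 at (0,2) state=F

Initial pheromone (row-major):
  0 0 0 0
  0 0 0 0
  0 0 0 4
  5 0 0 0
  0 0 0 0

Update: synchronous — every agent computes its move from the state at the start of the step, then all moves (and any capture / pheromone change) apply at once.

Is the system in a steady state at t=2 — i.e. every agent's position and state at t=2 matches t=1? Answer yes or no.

no

t=1: a0@(3,0) a1@(3,0) a2@(0,1) a3@(2,3) a4@(2,3) a5@(2,3) a6@(3,0) a7@(0,0) a8@(2,3) a9@(0,1) | pheromone: 2 4 0 0 / 0 0 0 0 / 0 0 0 11 / 10 0 0 0 / 0 0 0 0
t=2: a0@(2,3) a1@(2,3) a2@(0,1) a3@(2,3) a4@(2,3) a5@(2,3) a6@(2,3) a7@(0,1) a8@(2,3) a9@(0,1) | pheromone: 1 9 0 0 / 0 0 0 0 / 0 0 0 24 / 9 0 0 0 / 0 0 0 0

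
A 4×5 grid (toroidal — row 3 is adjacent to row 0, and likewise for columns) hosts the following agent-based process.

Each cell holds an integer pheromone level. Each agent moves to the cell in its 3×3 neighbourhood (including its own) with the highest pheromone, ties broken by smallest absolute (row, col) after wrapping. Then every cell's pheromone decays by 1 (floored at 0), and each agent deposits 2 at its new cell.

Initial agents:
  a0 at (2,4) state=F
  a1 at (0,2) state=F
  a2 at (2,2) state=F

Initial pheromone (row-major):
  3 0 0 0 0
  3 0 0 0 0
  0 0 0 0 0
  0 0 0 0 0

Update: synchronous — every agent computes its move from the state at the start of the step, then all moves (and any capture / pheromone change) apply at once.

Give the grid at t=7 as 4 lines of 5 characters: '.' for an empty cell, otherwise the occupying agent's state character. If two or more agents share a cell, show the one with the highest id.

t=1: a0@(1,0) a1@(0,1) a2@(1,1) | pheromone: 2 2 0 0 0 / 4 2 0 0 0 / 0 0 0 0 0 / 0 0 0 0 0
t=2: a0@(1,0) a1@(1,0) a2@(1,0) | pheromone: 1 1 0 0 0 / 9 1 0 0 0 / 0 0 0 0 0 / 0 0 0 0 0
t=3: a0@(1,0) a1@(1,0) a2@(1,0) | pheromone: 0 0 0 0 0 / 14 0 0 0 0 / 0 0 0 0 0 / 0 0 0 0 0
t=4: a0@(1,0) a1@(1,0) a2@(1,0) | pheromone: 0 0 0 0 0 / 19 0 0 0 0 / 0 0 0 0 0 / 0 0 0 0 0
t=5: a0@(1,0) a1@(1,0) a2@(1,0) | pheromone: 0 0 0 0 0 / 24 0 0 0 0 / 0 0 0 0 0 / 0 0 0 0 0
t=6: a0@(1,0) a1@(1,0) a2@(1,0) | pheromone: 0 0 0 0 0 / 29 0 0 0 0 / 0 0 0 0 0 / 0 0 0 0 0
t=7: a0@(1,0) a1@(1,0) a2@(1,0) | pheromone: 0 0 0 0 0 / 34 0 0 0 0 / 0 0 0 0 0 / 0 0 0 0 0

.....
F....
.....
.....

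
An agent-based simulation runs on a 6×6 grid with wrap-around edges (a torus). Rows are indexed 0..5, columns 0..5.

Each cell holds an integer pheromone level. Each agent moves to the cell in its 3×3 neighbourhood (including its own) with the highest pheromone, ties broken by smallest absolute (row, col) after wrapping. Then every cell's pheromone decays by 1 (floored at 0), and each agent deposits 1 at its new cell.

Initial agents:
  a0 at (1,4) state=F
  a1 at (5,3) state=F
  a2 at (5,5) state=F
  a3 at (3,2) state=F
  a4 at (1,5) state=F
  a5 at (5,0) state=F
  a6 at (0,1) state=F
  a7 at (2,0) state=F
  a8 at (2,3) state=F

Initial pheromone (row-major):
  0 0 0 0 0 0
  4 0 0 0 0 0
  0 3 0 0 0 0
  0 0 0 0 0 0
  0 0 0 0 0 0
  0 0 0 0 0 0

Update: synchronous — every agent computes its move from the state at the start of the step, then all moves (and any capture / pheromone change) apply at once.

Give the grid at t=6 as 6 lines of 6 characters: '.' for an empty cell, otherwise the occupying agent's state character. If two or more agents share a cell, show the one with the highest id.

t=1: a0@(0,3) a1@(0,2) a2@(0,0) a3@(2,1) a4@(1,0) a5@(0,0) a6@(1,0) a7@(1,0) a8@(1,2) | pheromone: 2 0 1 1 0 0 / 6 0 1 0 0 0 / 0 3 0 0 0 0 / 0 0 0 0 0 0 / 0 0 0 0 0 0 / 0 0 0 0 0 0
t=2: a0@(0,2) a1@(0,2) a2@(1,0) a3@(1,0) a4@(1,0) a5@(1,0) a6@(1,0) a7@(1,0) a8@(2,1) | pheromone: 1 0 2 0 0 0 / 11 0 0 0 0 0 / 0 3 0 0 0 0 / 0 0 0 0 0 0 / 0 0 0 0 0 0 / 0 0 0 0 0 0
t=3: a0@(0,2) a1@(0,2) a2@(1,0) a3@(1,0) a4@(1,0) a5@(1,0) a6@(1,0) a7@(1,0) a8@(1,0) | pheromone: 0 0 3 0 0 0 / 17 0 0 0 0 0 / 0 2 0 0 0 0 / 0 0 0 0 0 0 / 0 0 0 0 0 0 / 0 0 0 0 0 0
t=4: a0@(0,2) a1@(0,2) a2@(1,0) a3@(1,0) a4@(1,0) a5@(1,0) a6@(1,0) a7@(1,0) a8@(1,0) | pheromone: 0 0 4 0 0 0 / 23 0 0 0 0 0 / 0 1 0 0 0 0 / 0 0 0 0 0 0 / 0 0 0 0 0 0 / 0 0 0 0 0 0
t=5: a0@(0,2) a1@(0,2) a2@(1,0) a3@(1,0) a4@(1,0) a5@(1,0) a6@(1,0) a7@(1,0) a8@(1,0) | pheromone: 0 0 5 0 0 0 / 29 0 0 0 0 0 / 0 0 0 0 0 0 / 0 0 0 0 0 0 / 0 0 0 0 0 0 / 0 0 0 0 0 0
t=6: a0@(0,2) a1@(0,2) a2@(1,0) a3@(1,0) a4@(1,0) a5@(1,0) a6@(1,0) a7@(1,0) a8@(1,0) | pheromone: 0 0 6 0 0 0 / 35 0 0 0 0 0 / 0 0 0 0 0 0 / 0 0 0 0 0 0 / 0 0 0 0 0 0 / 0 0 0 0 0 0

..F...
F.....
......
......
......
......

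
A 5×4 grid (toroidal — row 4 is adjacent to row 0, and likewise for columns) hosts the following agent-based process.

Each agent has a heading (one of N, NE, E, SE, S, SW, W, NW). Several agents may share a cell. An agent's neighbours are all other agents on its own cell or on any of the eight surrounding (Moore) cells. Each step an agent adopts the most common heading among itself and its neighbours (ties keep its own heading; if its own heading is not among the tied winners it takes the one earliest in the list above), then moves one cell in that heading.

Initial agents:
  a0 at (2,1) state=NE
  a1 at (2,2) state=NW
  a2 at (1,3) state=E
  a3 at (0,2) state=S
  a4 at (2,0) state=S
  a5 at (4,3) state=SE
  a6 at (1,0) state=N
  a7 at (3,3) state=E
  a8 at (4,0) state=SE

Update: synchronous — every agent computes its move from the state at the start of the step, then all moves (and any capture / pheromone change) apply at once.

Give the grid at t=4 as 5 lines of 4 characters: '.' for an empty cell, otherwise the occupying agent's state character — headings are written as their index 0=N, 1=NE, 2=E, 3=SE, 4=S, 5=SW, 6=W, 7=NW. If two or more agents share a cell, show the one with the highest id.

...4
.2..
...3
3..3
3..3

t=1: a0@(1,2):NE a1@(2,3):E a2@(2,3):S a3@(1,2):S a4@(2,1):E a5@(0,0):SE a6@(0,0):N a7@(4,0):SE a8@(0,1):SE
t=2: a0@(1,3):E a1@(3,3):S a2@(3,3):S a3@(2,2):S a4@(2,2):E a5@(1,1):SE a6@(1,1):SE a7@(0,1):SE a8@(1,2):SE
t=3: a0@(1,0):E a1@(4,3):S a2@(4,3):S a3@(3,2):S a4@(3,3):SE a5@(2,2):SE a6@(2,2):SE a7@(1,2):SE a8@(2,3):SE
t=4: a0@(1,1):E a1@(0,3):S a2@(0,3):S a3@(4,3):SE a4@(4,0):SE a5@(3,3):SE a6@(3,3):SE a7@(2,3):SE a8@(3,0):SE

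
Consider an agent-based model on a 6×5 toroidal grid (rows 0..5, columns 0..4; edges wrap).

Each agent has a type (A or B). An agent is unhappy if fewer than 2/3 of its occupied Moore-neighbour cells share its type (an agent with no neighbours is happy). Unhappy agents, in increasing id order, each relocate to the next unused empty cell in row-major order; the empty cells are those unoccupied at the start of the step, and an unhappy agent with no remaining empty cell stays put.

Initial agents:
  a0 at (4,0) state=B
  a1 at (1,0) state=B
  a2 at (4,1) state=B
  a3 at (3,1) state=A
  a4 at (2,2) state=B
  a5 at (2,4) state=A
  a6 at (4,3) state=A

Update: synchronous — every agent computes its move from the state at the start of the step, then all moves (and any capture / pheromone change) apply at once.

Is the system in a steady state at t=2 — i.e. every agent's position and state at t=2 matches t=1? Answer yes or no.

t=1: a0@(0,0):B a1@(0,1):B a2@(0,2):B a3@(0,3):A a4@(0,4):B a5@(1,1):A a6@(4,3):A
t=2: a0@(0,0):B a1@(0,1):B a2@(1,0):B a3@(1,2):A a4@(1,3):B a5@(1,4):A a6@(4,3):A

no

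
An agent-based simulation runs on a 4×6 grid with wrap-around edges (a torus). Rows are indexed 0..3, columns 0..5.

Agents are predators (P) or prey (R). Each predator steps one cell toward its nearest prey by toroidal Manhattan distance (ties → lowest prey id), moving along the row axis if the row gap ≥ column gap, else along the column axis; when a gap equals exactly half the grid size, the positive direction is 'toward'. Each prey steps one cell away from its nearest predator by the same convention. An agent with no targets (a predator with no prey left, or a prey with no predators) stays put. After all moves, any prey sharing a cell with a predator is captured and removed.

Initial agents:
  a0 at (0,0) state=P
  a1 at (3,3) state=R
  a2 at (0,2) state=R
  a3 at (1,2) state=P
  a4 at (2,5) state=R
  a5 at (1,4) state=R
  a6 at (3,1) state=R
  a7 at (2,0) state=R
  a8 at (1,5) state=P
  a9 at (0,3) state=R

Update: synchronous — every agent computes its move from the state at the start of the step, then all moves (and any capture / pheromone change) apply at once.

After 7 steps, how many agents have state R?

t=1: a0@(0,1):P a1@(2,3):R a2@(3,2):R a3@(0,2):P a4@(3,5):R a5@(1,3):R a6@(2,1):R a7@(1,0):R a8@(2,5):P a9@(3,3):R
t=2: a0@(3,1):P a1@(2,2):R a2@(2,2):R a3@(3,2):P a4@(0,5):R a5@(2,3):R a6@(1,1):R a7@(2,0):R a8@(3,5):P a9@(2,3):R
t=3: a0@(2,1):P a1@(1,2):R a2@(1,2):R a3@(2,2):P a4@(1,5):R a5@(1,3):R a6@(0,1):R a7@(1,0):R a8@(0,5):P a9@(1,3):R
t=4: a0@(1,1):P a1@(0,2):R a2@(0,2):R a3@(1,2):P a4@(2,5):R a5@(0,3):R a6@(3,1):R a7@(0,0):R a8@(1,5):P a9@(0,3):R
t=5: a0@(0,1):P a1@(3,2):R a2@(3,2):R a3@(0,2):P a4@(3,5):R a5@(3,3):R a6@(2,1):R a7@(3,0):R a8@(2,5):P a9@(3,3):R
t=6: a0@(3,1):P a1@(2,2):R a2@(2,2):R a3@(3,2):P a4@(0,5):R a5@(2,3):R a6@(1,1):R a7@(2,0):R a8@(3,5):P a9@(2,3):R
t=7: a0@(2,1):P a1@(1,2):R a2@(1,2):R a3@(2,2):P a4@(1,5):R a5@(1,3):R a6@(0,1):R a7@(1,0):R a8@(0,5):P a9@(1,3):R

7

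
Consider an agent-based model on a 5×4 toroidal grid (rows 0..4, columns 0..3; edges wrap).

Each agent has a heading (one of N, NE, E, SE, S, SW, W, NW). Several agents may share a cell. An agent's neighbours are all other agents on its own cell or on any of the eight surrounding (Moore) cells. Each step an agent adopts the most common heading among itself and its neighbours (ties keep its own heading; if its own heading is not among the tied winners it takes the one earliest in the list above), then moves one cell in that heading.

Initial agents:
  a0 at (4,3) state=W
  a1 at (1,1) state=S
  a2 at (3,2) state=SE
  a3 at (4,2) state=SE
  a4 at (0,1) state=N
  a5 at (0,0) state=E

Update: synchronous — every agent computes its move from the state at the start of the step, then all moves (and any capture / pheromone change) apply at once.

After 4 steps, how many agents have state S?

1

t=1: a0@(0,0):SE a1@(2,1):S a2@(4,3):SE a3@(0,3):SE a4@(4,1):N a5@(0,1):E
t=2: a0@(1,1):SE a1@(3,1):S a2@(0,0):SE a3@(1,0):SE a4@(3,1):N a5@(0,2):E
t=3: a0@(2,2):SE a1@(4,1):S a2@(1,1):SE a3@(2,1):SE a4@(2,1):N a5@(0,3):E
t=4: a0@(3,3):SE a1@(0,1):S a2@(2,2):SE a3@(3,2):SE a4@(3,2):SE a5@(0,0):E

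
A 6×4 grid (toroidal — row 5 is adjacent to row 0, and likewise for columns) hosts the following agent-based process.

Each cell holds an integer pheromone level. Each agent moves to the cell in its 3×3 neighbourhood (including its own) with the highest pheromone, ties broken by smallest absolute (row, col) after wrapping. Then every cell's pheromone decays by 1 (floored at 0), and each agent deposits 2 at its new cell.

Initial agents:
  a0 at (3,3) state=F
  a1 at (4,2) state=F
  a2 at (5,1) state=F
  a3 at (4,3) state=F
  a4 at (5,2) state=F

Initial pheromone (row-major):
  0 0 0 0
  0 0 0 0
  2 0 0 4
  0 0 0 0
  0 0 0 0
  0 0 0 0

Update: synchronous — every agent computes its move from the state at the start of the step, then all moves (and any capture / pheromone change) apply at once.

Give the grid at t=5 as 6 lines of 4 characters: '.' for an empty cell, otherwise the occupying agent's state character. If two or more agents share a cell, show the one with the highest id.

F...
....
...F
....
....
....

t=1: a0@(2,3) a1@(3,1) a2@(0,0) a3@(3,0) a4@(0,1) | pheromone: 2 2 0 0 / 0 0 0 0 / 1 0 0 5 / 2 2 0 0 / 0 0 0 0 / 0 0 0 0
t=2: a0@(2,3) a1@(3,0) a2@(0,0) a3@(2,3) a4@(0,0) | pheromone: 5 1 0 0 / 0 0 0 0 / 0 0 0 8 / 3 1 0 0 / 0 0 0 0 / 0 0 0 0
t=3: a0@(2,3) a1@(2,3) a2@(0,0) a3@(2,3) a4@(0,0) | pheromone: 8 0 0 0 / 0 0 0 0 / 0 0 0 13 / 2 0 0 0 / 0 0 0 0 / 0 0 0 0
t=4: a0@(2,3) a1@(2,3) a2@(0,0) a3@(2,3) a4@(0,0) | pheromone: 11 0 0 0 / 0 0 0 0 / 0 0 0 18 / 1 0 0 0 / 0 0 0 0 / 0 0 0 0
t=5: a0@(2,3) a1@(2,3) a2@(0,0) a3@(2,3) a4@(0,0) | pheromone: 14 0 0 0 / 0 0 0 0 / 0 0 0 23 / 0 0 0 0 / 0 0 0 0 / 0 0 0 0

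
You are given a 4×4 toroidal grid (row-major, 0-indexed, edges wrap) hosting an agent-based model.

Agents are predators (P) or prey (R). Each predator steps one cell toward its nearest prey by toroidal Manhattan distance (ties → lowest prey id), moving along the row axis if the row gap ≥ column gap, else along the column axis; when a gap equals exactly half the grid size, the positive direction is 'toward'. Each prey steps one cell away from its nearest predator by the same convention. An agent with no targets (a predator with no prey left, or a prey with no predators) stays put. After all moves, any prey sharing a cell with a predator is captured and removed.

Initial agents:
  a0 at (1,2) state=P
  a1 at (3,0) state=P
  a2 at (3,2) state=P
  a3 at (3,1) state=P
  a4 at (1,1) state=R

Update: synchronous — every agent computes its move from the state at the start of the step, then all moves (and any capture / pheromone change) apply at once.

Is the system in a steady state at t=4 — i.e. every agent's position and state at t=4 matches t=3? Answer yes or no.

yes

t=1: a0@(1,1):P a1@(0,0):P a2@(0,2):P a3@(0,1):P a4@(1,0):R
t=2: a0@(1,0):P a1@(1,0):P a2@(0,3):P a3@(1,1):P a4@(1,3):R
t=3: a0@(1,3):P a1@(1,3):P a2@(1,3):P a3@(1,2):P
t=4: (unchanged — steady state)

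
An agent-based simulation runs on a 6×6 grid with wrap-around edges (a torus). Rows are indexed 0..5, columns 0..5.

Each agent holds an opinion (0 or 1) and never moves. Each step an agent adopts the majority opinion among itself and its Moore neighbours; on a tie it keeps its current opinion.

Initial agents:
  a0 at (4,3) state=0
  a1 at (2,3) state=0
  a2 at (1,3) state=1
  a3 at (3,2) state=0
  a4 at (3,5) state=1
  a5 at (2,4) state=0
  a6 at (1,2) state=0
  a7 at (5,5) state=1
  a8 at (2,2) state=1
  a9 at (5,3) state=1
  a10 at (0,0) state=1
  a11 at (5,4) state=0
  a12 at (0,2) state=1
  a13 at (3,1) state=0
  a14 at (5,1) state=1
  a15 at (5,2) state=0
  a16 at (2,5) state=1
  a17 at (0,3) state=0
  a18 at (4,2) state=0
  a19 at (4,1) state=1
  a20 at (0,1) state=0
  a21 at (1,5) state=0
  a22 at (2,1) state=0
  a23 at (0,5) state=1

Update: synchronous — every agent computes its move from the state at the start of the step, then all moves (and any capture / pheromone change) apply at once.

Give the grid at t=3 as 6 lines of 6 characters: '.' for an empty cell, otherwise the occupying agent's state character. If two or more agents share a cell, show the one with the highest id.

1000.1
..00.1
.00001
.00..1
.000..
.00001

t=1: a0@(4,3):0 a1@(2,3):0 a2@(1,3):0 a3@(3,2):0 a4@(3,5):1 a5@(2,4):0 a6@(1,2):0 a7@(5,5):1 a8@(2,2):0 a9@(5,3):0 a10@(0,0):1 a11@(5,4):0 a12@(0,2):1 a13@(3,1):0 a14@(5,1):1 a15@(5,2):0 a16@(2,5):1 a17@(0,3):0 a18@(4,2):0 a19@(4,1):0 a20@(0,1):0 a21@(1,5):1 a22@(2,1):0 a23@(0,5):1
t=2: a0@(4,3):0 a1@(2,3):0 a2@(1,3):0 a3@(3,2):0 a4@(3,5):1 a5@(2,4):0 a6@(1,2):0 a7@(5,5):1 a8@(2,2):0 a9@(5,3):0 a10@(0,0):1 a11@(5,4):0 a12@(0,2):0 a13@(3,1):0 a14@(5,1):0 a15@(5,2):0 a16@(2,5):1 a17@(0,3):0 a18@(4,2):0 a19@(4,1):0 a20@(0,1):0 a21@(1,5):1 a22@(2,1):0 a23@(0,5):1
t=3: (unchanged — steady state)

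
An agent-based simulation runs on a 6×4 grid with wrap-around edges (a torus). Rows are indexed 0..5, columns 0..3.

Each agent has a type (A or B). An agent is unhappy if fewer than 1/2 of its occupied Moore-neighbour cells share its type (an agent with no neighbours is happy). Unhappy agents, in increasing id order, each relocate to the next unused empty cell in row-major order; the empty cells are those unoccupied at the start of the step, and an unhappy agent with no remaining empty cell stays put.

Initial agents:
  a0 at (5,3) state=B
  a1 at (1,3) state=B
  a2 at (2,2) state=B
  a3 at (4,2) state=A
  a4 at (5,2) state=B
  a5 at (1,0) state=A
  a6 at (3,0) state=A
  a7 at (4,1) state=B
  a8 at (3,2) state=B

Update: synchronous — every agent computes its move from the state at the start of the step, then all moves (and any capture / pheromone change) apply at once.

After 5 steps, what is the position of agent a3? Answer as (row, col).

t=1: a0@(5,3):B a1@(1,3):B a2@(2,2):B a3@(0,0):A a4@(5,2):B a5@(0,1):A a6@(0,2):A a7@(4,1):B a8@(3,2):B
t=2: a0@(0,3):B a1@(1,0):B a2@(2,2):B a3@(1,1):A a4@(5,2):B a5@(0,1):A a6@(1,2):A a7@(4,1):B a8@(3,2):B
t=3: a0@(0,3):B a1@(0,0):B a2@(0,2):B a3@(1,1):A a4@(5,2):B a5@(0,1):A a6@(1,2):A a7@(4,1):B a8@(3,2):B
t=4: a0@(0,3):B a1@(1,0):B a2@(1,3):B a3@(1,1):A a4@(5,2):B a5@(2,0):A a6@(1,2):A a7@(4,1):B a8@(3,2):B
t=5: a0@(0,3):B a1@(1,0):B a2@(1,3):B a3@(1,1):A a4@(5,2):B a5@(0,0):A a6@(0,1):A a7@(4,1):B a8@(3,2):B

(1, 1)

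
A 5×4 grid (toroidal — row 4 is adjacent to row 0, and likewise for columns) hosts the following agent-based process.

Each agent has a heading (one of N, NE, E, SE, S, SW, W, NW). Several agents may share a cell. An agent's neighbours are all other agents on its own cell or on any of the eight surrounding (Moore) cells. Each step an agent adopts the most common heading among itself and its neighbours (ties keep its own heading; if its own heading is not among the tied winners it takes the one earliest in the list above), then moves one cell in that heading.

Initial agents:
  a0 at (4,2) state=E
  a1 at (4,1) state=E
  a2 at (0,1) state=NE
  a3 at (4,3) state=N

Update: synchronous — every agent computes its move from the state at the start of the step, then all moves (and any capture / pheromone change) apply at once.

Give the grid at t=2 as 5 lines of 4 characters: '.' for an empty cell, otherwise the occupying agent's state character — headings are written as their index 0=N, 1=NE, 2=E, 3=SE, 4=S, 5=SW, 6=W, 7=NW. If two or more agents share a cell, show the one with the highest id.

t=1: a0@(4,3):E a1@(4,2):E a2@(0,2):E a3@(3,3):N
t=2: a0@(4,0):E a1@(4,3):E a2@(0,3):E a3@(3,0):E

...2
....
....
2...
2..2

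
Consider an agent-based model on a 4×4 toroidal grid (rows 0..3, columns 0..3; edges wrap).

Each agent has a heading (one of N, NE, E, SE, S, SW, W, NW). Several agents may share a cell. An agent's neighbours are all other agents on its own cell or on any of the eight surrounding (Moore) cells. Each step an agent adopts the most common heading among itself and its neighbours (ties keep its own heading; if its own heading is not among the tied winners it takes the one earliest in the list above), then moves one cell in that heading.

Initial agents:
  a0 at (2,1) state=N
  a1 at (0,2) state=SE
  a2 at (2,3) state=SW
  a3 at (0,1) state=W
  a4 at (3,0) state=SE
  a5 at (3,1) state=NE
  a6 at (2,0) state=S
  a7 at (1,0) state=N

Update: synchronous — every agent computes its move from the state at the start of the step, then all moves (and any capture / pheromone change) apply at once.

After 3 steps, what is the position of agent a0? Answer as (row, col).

t=1: a0@(1,1):N a1@(1,3):SE a2@(3,2):SW a3@(1,2):SE a4@(0,1):SE a5@(0,2):SE a6@(1,0):N a7@(0,0):N
t=2: a0@(0,1):N a1@(2,0):SE a2@(0,3):SE a3@(2,3):SE a4@(1,2):SE a5@(1,3):SE a6@(0,0):N a7@(3,0):N
t=3: a0@(3,1):N a1@(3,1):SE a2@(1,0):SE a3@(3,0):SE a4@(2,3):SE a5@(2,0):SE a6@(3,0):N a7@(2,0):N

(3, 1)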